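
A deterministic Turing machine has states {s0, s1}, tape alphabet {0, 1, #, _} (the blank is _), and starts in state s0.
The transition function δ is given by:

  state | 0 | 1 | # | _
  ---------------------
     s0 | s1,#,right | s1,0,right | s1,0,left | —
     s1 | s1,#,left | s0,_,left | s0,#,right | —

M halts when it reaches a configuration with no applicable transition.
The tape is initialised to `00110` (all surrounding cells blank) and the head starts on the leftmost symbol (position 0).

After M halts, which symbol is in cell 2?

s0 | [0]0110   read 0 → write #, move right, go to s1
s1 | #[0]110   read 0 → write #, move left, go to s1
s1 | [#]#110   read # → write #, move right, go to s0
s0 | #[#]110   read # → write 0, move left, go to s1
s1 | [#]0110   read # → write #, move right, go to s0
s0 | #[0]110   read 0 → write #, move right, go to s1
s1 | ##[1]10   read 1 → write _, move left, go to s0
s0 | #[#]_10   read # → write 0, move left, go to s1
s1 | [#]0_10   read # → write #, move right, go to s0
s0 | #[0]_10   read 0 → write #, move right, go to s1
s1 | ##[_]10
Cell 2 holds _ when M halts.

_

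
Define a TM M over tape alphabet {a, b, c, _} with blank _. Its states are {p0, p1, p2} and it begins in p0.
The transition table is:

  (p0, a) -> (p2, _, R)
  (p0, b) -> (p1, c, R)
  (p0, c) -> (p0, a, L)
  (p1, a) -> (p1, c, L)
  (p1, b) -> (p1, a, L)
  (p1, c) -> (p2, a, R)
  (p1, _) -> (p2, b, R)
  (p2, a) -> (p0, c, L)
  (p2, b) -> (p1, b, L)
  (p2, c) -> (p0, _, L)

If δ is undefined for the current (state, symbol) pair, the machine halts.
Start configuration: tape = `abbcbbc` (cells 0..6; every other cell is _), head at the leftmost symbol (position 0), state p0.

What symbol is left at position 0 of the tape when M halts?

_

p0 | _[a]bbcbbc   read a → write _, move R, go to p2
p2 | __[b]bcbbc   read b → write b, move L, go to p1
p1 | _[_]bbcbbc   read _ → write b, move R, go to p2
p2 | _b[b]bcbbc   read b → write b, move L, go to p1
p1 | _[b]bbcbbc   read b → write a, move L, go to p1
p1 | [_]abbcbbc   read _ → write b, move R, go to p2
p2 | b[a]bbcbbc   read a → write c, move L, go to p0
p0 | [b]cbbcbbc   read b → write c, move R, go to p1
p1 | c[c]bbcbbc   read c → write a, move R, go to p2
p2 | ca[b]bcbbc   read b → write b, move L, go to p1
p1 | c[a]bbcbbc   read a → write c, move L, go to p1
p1 | [c]cbbcbbc   read c → write a, move R, go to p2
p2 | a[c]bbcbbc   read c → write _, move L, go to p0
p0 | [a]_bbcbbc   read a → write _, move R, go to p2
p2 | _[_]bbcbbc
Cell 0 holds _ when M halts.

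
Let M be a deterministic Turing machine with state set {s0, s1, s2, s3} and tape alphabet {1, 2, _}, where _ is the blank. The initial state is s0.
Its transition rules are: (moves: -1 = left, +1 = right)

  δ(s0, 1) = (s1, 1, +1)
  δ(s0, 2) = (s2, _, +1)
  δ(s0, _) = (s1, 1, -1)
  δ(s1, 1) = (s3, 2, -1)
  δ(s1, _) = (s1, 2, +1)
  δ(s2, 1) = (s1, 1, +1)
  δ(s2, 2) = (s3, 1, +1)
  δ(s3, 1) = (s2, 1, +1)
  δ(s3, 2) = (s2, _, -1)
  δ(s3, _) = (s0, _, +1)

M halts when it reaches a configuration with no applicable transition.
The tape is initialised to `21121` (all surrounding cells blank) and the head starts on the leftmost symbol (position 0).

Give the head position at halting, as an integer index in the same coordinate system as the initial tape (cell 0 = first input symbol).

s0 | [2]1121   read 2 → write _, move +1, go to s2
s2 | _[1]121   read 1 → write 1, move +1, go to s1
s1 | _1[1]21   read 1 → write 2, move -1, go to s3
s3 | _[1]221   read 1 → write 1, move +1, go to s2
s2 | _1[2]21   read 2 → write 1, move +1, go to s3
s3 | _11[2]1   read 2 → write _, move -1, go to s2
s2 | _1[1]_1   read 1 → write 1, move +1, go to s1
s1 | _11[_]1   read _ → write 2, move +1, go to s1
s1 | _112[1]   read 1 → write 2, move -1, go to s3
s3 | _11[2]2   read 2 → write _, move -1, go to s2
s2 | _1[1]_2   read 1 → write 1, move +1, go to s1
s1 | _11[_]2   read _ → write 2, move +1, go to s1
s1 | _112[2]
At halt the head is at cell 4.

4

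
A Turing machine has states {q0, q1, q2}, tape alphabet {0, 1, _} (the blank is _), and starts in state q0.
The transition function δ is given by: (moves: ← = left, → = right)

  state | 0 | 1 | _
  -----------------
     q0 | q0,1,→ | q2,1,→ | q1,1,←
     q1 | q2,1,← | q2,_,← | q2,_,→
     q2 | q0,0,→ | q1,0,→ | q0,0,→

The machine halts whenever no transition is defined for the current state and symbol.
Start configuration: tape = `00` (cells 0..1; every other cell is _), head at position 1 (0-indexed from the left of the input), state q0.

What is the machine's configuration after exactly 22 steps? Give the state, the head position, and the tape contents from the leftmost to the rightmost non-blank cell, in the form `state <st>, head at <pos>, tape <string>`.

state=q0 head=1 tape=_0[0]_   (q0,0)→(q0,1,→)
state=q0 head=2 tape=_01[_]   (q0,_)→(q1,1,←)
state=q1 head=1 tape=_0[1]1   (q1,1)→(q2,_,←)
state=q2 head=0 tape=_[0]_1   (q2,0)→(q0,0,→)
state=q0 head=1 tape=_0[_]1   (q0,_)→(q1,1,←)
state=q1 head=0 tape=_[0]11   (q1,0)→(q2,1,←)
state=q2 head=-1 tape=[_]111   (q2,_)→(q0,0,→)
state=q0 head=0 tape=0[1]11   (q0,1)→(q2,1,→)
state=q2 head=1 tape=01[1]1   (q2,1)→(q1,0,→)
state=q1 head=2 tape=010[1]   (q1,1)→(q2,_,←)
state=q2 head=1 tape=01[0]_   (q2,0)→(q0,0,→)
state=q0 head=2 tape=010[_]   (q0,_)→(q1,1,←)
state=q1 head=1 tape=01[0]1   (q1,0)→(q2,1,←)
state=q2 head=0 tape=0[1]11   (q2,1)→(q1,0,→)
state=q1 head=1 tape=00[1]1   (q1,1)→(q2,_,←)
state=q2 head=0 tape=0[0]_1   (q2,0)→(q0,0,→)
state=q0 head=1 tape=00[_]1   (q0,_)→(q1,1,←)
state=q1 head=0 tape=0[0]11   (q1,0)→(q2,1,←)
state=q2 head=-1 tape=[0]111   (q2,0)→(q0,0,→)
state=q0 head=0 tape=0[1]11   (q0,1)→(q2,1,→)
state=q2 head=1 tape=01[1]1   (q2,1)→(q1,0,→)
state=q1 head=2 tape=010[1]   (q1,1)→(q2,_,←)
state=q2 head=1 tape=01[0]_
After 22 steps: state q2, head at 1, tape 010.

state q2, head at 1, tape 010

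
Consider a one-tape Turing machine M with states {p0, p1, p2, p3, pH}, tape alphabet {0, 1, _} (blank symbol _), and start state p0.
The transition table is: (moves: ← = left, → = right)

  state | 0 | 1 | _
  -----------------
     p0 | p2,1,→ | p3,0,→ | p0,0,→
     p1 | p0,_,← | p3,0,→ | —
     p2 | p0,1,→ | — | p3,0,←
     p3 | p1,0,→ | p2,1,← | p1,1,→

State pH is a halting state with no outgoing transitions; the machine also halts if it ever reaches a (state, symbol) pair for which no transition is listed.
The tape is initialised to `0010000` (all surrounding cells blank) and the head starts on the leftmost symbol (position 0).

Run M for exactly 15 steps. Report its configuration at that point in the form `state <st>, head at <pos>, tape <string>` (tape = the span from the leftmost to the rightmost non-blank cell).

state p2, head at 3, tape 1110100

p0 | [0]010000   read 0 → write 1, move →, go to p2
p2 | 1[0]10000   read 0 → write 1, move →, go to p0
p0 | 11[1]0000   read 1 → write 0, move →, go to p3
p3 | 110[0]000   read 0 → write 0, move →, go to p1
p1 | 1100[0]00   read 0 → write _, move ←, go to p0
p0 | 110[0]_00   read 0 → write 1, move →, go to p2
p2 | 1101[_]00   read _ → write 0, move ←, go to p3
p3 | 110[1]000   read 1 → write 1, move ←, go to p2
p2 | 11[0]1000   read 0 → write 1, move →, go to p0
p0 | 111[1]000   read 1 → write 0, move →, go to p3
p3 | 1110[0]00   read 0 → write 0, move →, go to p1
p1 | 11100[0]0   read 0 → write _, move ←, go to p0
p0 | 1110[0]_0   read 0 → write 1, move →, go to p2
p2 | 11101[_]0   read _ → write 0, move ←, go to p3
p3 | 1110[1]00   read 1 → write 1, move ←, go to p2
p2 | 111[0]100
After 15 steps: state p2, head at 3, tape 1110100.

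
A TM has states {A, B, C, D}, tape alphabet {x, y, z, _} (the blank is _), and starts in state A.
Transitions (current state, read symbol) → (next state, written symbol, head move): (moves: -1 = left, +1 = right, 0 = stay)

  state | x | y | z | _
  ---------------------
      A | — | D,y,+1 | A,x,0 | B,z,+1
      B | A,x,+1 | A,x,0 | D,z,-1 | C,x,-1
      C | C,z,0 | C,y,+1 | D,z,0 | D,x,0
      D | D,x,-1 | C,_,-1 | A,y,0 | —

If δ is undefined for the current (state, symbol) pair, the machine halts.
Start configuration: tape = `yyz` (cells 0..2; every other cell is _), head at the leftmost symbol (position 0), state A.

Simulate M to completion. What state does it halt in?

D

A | __[y]yz   read y → write y, move +1, go to D
D | __y[y]z   read y → write _, move -1, go to C
C | __[y]_z   read y → write y, move +1, go to C
C | __y[_]z   read _ → write x, move 0, go to D
D | __y[x]z   read x → write x, move -1, go to D
D | __[y]xz   read y → write _, move -1, go to C
C | _[_]_xz   read _ → write x, move 0, go to D
D | _[x]_xz   read x → write x, move -1, go to D
D | [_]x_xz
No transition is defined for (D, _); M halts in state D.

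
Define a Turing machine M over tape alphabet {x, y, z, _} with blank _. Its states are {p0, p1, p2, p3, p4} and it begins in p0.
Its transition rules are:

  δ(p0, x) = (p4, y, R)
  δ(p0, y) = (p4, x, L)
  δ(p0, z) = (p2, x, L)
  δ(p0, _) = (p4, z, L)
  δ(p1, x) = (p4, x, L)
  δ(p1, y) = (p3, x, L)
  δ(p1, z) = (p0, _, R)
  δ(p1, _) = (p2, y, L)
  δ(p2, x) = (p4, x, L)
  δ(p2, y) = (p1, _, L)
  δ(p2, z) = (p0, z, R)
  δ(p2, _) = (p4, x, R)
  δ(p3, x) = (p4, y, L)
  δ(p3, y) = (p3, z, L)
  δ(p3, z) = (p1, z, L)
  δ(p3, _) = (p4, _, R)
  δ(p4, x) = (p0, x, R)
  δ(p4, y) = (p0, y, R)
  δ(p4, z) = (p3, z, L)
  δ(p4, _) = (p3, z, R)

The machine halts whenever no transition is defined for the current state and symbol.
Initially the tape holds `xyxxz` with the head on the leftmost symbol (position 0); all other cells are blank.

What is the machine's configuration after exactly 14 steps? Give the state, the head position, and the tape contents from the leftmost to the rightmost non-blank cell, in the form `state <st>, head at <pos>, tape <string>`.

state=p0 head=0 tape=[x]yxxz_   (p0,x)→(p4,y,R)
state=p4 head=1 tape=y[y]xxz_   (p4,y)→(p0,y,R)
state=p0 head=2 tape=yy[x]xz_   (p0,x)→(p4,y,R)
state=p4 head=3 tape=yyy[x]z_   (p4,x)→(p0,x,R)
state=p0 head=4 tape=yyyx[z]_   (p0,z)→(p2,x,L)
state=p2 head=3 tape=yyy[x]x_   (p2,x)→(p4,x,L)
state=p4 head=2 tape=yy[y]xx_   (p4,y)→(p0,y,R)
state=p0 head=3 tape=yyy[x]x_   (p0,x)→(p4,y,R)
state=p4 head=4 tape=yyyy[x]_   (p4,x)→(p0,x,R)
state=p0 head=5 tape=yyyyx[_]   (p0,_)→(p4,z,L)
state=p4 head=4 tape=yyyy[x]z   (p4,x)→(p0,x,R)
state=p0 head=5 tape=yyyyx[z]   (p0,z)→(p2,x,L)
state=p2 head=4 tape=yyyy[x]x   (p2,x)→(p4,x,L)
state=p4 head=3 tape=yyy[y]xx   (p4,y)→(p0,y,R)
state=p0 head=4 tape=yyyy[x]x
After 14 steps: state p0, head at 4, tape yyyyxx.

state p0, head at 4, tape yyyyxx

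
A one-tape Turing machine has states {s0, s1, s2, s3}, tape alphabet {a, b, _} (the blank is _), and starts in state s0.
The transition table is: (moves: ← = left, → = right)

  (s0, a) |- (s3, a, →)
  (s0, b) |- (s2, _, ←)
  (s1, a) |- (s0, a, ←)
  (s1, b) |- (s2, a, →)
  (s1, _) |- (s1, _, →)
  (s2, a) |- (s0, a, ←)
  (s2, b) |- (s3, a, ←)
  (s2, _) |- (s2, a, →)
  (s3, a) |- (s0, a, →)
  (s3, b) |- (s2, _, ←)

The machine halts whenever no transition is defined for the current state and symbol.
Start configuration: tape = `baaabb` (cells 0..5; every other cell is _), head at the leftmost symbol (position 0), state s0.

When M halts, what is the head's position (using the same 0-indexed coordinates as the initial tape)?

s0 | _[b]aaabb   read b → write _, move ←, go to s2
s2 | [_]_aaabb   read _ → write a, move →, go to s2
s2 | a[_]aaabb   read _ → write a, move →, go to s2
s2 | aa[a]aabb   read a → write a, move ←, go to s0
s0 | a[a]aaabb   read a → write a, move →, go to s3
s3 | aa[a]aabb   read a → write a, move →, go to s0
s0 | aaa[a]abb   read a → write a, move →, go to s3
s3 | aaaa[a]bb   read a → write a, move →, go to s0
s0 | aaaaa[b]b   read b → write _, move ←, go to s2
s2 | aaaa[a]_b   read a → write a, move ←, go to s0
s0 | aaa[a]a_b   read a → write a, move →, go to s3
s3 | aaaa[a]_b   read a → write a, move →, go to s0
s0 | aaaaa[_]b
At halt the head is at cell 4.

4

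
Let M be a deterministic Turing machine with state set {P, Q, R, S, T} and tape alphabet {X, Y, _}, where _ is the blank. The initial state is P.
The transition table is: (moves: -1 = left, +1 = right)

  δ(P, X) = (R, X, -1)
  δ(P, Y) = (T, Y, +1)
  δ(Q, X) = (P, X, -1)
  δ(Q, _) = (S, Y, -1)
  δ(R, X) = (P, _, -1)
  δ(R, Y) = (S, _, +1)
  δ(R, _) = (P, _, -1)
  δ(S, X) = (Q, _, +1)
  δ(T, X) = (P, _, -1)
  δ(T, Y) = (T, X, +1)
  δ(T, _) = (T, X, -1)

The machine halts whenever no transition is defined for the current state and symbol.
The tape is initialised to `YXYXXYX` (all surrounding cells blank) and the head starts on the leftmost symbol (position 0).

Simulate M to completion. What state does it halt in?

P

state=P head=0 tape=__[Y]XYXXYX   (P,Y)→(T,Y,+1)
state=T head=1 tape=__Y[X]YXXYX   (T,X)→(P,_,-1)
state=P head=0 tape=__[Y]_YXXYX   (P,Y)→(T,Y,+1)
state=T head=1 tape=__Y[_]YXXYX   (T,_)→(T,X,-1)
state=T head=0 tape=__[Y]XYXXYX   (T,Y)→(T,X,+1)
state=T head=1 tape=__X[X]YXXYX   (T,X)→(P,_,-1)
state=P head=0 tape=__[X]_YXXYX   (P,X)→(R,X,-1)
state=R head=-1 tape=_[_]X_YXXYX   (R,_)→(P,_,-1)
state=P head=-2 tape=[_]_X_YXXYX
No transition is defined for (P, _); M halts in state P.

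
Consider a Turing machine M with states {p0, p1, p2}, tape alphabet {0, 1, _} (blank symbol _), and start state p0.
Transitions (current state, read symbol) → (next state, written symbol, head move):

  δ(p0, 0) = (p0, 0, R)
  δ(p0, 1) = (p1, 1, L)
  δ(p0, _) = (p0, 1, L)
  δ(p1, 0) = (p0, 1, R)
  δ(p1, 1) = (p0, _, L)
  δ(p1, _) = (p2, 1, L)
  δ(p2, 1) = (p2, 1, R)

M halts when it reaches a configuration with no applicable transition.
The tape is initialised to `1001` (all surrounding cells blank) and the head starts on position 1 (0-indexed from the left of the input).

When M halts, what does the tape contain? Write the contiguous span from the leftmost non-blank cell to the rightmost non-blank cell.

p0 | __1[0]01   read 0 → write 0, move R, go to p0
p0 | __10[0]1   read 0 → write 0, move R, go to p0
p0 | __100[1]   read 1 → write 1, move L, go to p1
p1 | __10[0]1   read 0 → write 1, move R, go to p0
p0 | __101[1]   read 1 → write 1, move L, go to p1
p1 | __10[1]1   read 1 → write _, move L, go to p0
p0 | __1[0]_1   read 0 → write 0, move R, go to p0
p0 | __10[_]1   read _ → write 1, move L, go to p0
p0 | __1[0]11   read 0 → write 0, move R, go to p0
p0 | __10[1]1   read 1 → write 1, move L, go to p1
p1 | __1[0]11   read 0 → write 1, move R, go to p0
p0 | __11[1]1   read 1 → write 1, move L, go to p1
p1 | __1[1]11   read 1 → write _, move L, go to p0
p0 | __[1]_11   read 1 → write 1, move L, go to p1
p1 | _[_]1_11   read _ → write 1, move L, go to p2
p2 | [_]11_11
The non-blank tape span at halt is 11_11.

11_11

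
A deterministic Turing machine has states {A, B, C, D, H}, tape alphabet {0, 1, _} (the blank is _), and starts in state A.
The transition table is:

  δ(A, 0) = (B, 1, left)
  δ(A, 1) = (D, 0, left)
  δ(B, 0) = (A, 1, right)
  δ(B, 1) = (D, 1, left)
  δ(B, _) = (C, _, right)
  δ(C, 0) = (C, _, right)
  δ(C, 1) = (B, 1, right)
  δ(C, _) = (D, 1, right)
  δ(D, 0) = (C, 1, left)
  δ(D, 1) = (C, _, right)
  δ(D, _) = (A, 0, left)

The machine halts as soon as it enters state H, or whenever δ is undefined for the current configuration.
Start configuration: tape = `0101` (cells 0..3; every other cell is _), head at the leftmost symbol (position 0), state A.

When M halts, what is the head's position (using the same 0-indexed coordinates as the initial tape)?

2

state=A head=0 tape=_[0]101__   (A,0)→(B,1,left)
state=B head=-1 tape=[_]1101__   (B,_)→(C,_,right)
state=C head=0 tape=_[1]101__   (C,1)→(B,1,right)
state=B head=1 tape=_1[1]01__   (B,1)→(D,1,left)
state=D head=0 tape=_[1]101__   (D,1)→(C,_,right)
state=C head=1 tape=__[1]01__   (C,1)→(B,1,right)
state=B head=2 tape=__1[0]1__   (B,0)→(A,1,right)
state=A head=3 tape=__11[1]__   (A,1)→(D,0,left)
state=D head=2 tape=__1[1]0__   (D,1)→(C,_,right)
state=C head=3 tape=__1_[0]__   (C,0)→(C,_,right)
state=C head=4 tape=__1__[_]_   (C,_)→(D,1,right)
state=D head=5 tape=__1__1[_]   (D,_)→(A,0,left)
state=A head=4 tape=__1__[1]0   (A,1)→(D,0,left)
state=D head=3 tape=__1_[_]00   (D,_)→(A,0,left)
state=A head=2 tape=__1[_]000
At halt the head is at cell 2.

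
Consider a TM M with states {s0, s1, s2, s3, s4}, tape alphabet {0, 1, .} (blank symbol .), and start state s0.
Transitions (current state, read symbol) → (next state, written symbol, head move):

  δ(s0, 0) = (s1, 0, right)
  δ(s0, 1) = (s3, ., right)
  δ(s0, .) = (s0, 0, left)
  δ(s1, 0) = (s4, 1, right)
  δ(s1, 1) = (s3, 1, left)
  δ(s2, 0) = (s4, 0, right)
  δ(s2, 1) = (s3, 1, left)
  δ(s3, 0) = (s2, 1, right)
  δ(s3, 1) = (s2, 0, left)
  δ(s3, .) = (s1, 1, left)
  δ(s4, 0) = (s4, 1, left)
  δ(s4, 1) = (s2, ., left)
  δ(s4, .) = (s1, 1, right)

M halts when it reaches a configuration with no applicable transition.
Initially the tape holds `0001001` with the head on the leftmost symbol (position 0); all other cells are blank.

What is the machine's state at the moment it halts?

s2

state=s0 head=0 tape=..[0]001001   (s0,0)→(s1,0,right)
state=s1 head=1 tape=..0[0]01001   (s1,0)→(s4,1,right)
state=s4 head=2 tape=..01[0]1001   (s4,0)→(s4,1,left)
state=s4 head=1 tape=..0[1]11001   (s4,1)→(s2,.,left)
state=s2 head=0 tape=..[0].11001   (s2,0)→(s4,0,right)
state=s4 head=1 tape=..0[.]11001   (s4,.)→(s1,1,right)
state=s1 head=2 tape=..01[1]1001   (s1,1)→(s3,1,left)
state=s3 head=1 tape=..0[1]11001   (s3,1)→(s2,0,left)
state=s2 head=0 tape=..[0]011001   (s2,0)→(s4,0,right)
state=s4 head=1 tape=..0[0]11001   (s4,0)→(s4,1,left)
state=s4 head=0 tape=..[0]111001   (s4,0)→(s4,1,left)
state=s4 head=-1 tape=.[.]1111001   (s4,.)→(s1,1,right)
state=s1 head=0 tape=.1[1]111001   (s1,1)→(s3,1,left)
state=s3 head=-1 tape=.[1]1111001   (s3,1)→(s2,0,left)
state=s2 head=-2 tape=[.]01111001
No transition is defined for (s2, .); M halts in state s2.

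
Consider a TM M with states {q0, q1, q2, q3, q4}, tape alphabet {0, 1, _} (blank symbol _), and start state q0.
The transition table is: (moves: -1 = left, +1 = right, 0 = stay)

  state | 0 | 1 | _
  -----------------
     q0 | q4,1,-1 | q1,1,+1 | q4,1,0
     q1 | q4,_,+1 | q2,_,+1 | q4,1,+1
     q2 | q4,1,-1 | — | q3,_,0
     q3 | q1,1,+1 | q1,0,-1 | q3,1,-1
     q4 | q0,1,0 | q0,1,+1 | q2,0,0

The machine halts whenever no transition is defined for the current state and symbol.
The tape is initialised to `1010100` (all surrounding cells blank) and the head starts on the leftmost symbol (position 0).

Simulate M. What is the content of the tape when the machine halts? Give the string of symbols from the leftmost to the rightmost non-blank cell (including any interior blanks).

1_111_11

q0 | [1]010100_   read 1 → write 1, move +1, go to q1
q1 | 1[0]10100_   read 0 → write _, move +1, go to q4
q4 | 1_[1]0100_   read 1 → write 1, move +1, go to q0
q0 | 1_1[0]100_   read 0 → write 1, move -1, go to q4
q4 | 1_[1]1100_   read 1 → write 1, move +1, go to q0
q0 | 1_1[1]100_   read 1 → write 1, move +1, go to q1
q1 | 1_11[1]00_   read 1 → write _, move +1, go to q2
q2 | 1_11_[0]0_   read 0 → write 1, move -1, go to q4
q4 | 1_11[_]10_   read _ → write 0, move 0, go to q2
q2 | 1_11[0]10_   read 0 → write 1, move -1, go to q4
q4 | 1_1[1]110_   read 1 → write 1, move +1, go to q0
q0 | 1_11[1]10_   read 1 → write 1, move +1, go to q1
q1 | 1_111[1]0_   read 1 → write _, move +1, go to q2
q2 | 1_111_[0]_   read 0 → write 1, move -1, go to q4
q4 | 1_111[_]1_   read _ → write 0, move 0, go to q2
q2 | 1_111[0]1_   read 0 → write 1, move -1, go to q4
q4 | 1_11[1]11_   read 1 → write 1, move +1, go to q0
q0 | 1_111[1]1_   read 1 → write 1, move +1, go to q1
q1 | 1_1111[1]_   read 1 → write _, move +1, go to q2
q2 | 1_1111_[_]   read _ → write _, move 0, go to q3
q3 | 1_1111_[_]   read _ → write 1, move -1, go to q3
q3 | 1_1111[_]1   read _ → write 1, move -1, go to q3
q3 | 1_111[1]11   read 1 → write 0, move -1, go to q1
q1 | 1_11[1]011   read 1 → write _, move +1, go to q2
q2 | 1_11_[0]11   read 0 → write 1, move -1, go to q4
q4 | 1_11[_]111   read _ → write 0, move 0, go to q2
q2 | 1_11[0]111   read 0 → write 1, move -1, go to q4
q4 | 1_1[1]1111   read 1 → write 1, move +1, go to q0
q0 | 1_11[1]111   read 1 → write 1, move +1, go to q1
q1 | 1_111[1]11   read 1 → write _, move +1, go to q2
q2 | 1_111_[1]1
The non-blank tape span at halt is 1_111_11.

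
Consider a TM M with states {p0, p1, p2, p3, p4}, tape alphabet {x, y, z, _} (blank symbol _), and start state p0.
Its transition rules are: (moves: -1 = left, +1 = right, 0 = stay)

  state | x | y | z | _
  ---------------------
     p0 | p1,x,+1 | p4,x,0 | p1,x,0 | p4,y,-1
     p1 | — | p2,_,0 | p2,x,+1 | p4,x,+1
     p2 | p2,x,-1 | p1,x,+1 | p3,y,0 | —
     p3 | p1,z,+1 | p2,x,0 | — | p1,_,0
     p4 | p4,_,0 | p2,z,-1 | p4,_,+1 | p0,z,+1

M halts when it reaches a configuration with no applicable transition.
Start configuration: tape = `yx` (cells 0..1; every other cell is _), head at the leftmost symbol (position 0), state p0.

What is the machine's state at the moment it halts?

state=p0 head=0 tape=[y]x___   (p0,y)→(p4,x,0)
state=p4 head=0 tape=[x]x___   (p4,x)→(p4,_,0)
state=p4 head=0 tape=[_]x___   (p4,_)→(p0,z,+1)
state=p0 head=1 tape=z[x]___   (p0,x)→(p1,x,+1)
state=p1 head=2 tape=zx[_]__   (p1,_)→(p4,x,+1)
state=p4 head=3 tape=zxx[_]_   (p4,_)→(p0,z,+1)
state=p0 head=4 tape=zxxz[_]   (p0,_)→(p4,y,-1)
state=p4 head=3 tape=zxx[z]y   (p4,z)→(p4,_,+1)
state=p4 head=4 tape=zxx_[y]   (p4,y)→(p2,z,-1)
state=p2 head=3 tape=zxx[_]z
No transition is defined for (p2, _); M halts in state p2.

p2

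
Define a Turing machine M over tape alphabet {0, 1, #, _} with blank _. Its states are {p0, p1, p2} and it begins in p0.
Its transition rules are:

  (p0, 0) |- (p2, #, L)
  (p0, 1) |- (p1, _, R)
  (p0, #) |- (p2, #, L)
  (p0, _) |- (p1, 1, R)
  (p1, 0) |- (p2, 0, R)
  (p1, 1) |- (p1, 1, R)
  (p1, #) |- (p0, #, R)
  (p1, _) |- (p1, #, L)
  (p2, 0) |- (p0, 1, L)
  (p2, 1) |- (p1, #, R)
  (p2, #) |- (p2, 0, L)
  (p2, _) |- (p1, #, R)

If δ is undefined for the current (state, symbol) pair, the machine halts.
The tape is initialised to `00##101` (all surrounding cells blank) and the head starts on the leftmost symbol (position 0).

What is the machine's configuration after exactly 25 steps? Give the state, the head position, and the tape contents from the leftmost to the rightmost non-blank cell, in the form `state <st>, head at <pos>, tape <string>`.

state p2, head at -1, tape ##_000##101

state=p0 head=0 tape=____[0]0##101   (p0,0)→(p2,#,L)
state=p2 head=-1 tape=___[_]#0##101   (p2,_)→(p1,#,R)
state=p1 head=0 tape=___#[#]0##101   (p1,#)→(p0,#,R)
state=p0 head=1 tape=___##[0]##101   (p0,0)→(p2,#,L)
state=p2 head=0 tape=___#[#]###101   (p2,#)→(p2,0,L)
state=p2 head=-1 tape=___[#]0###101   (p2,#)→(p2,0,L)
state=p2 head=-2 tape=__[_]00###101   (p2,_)→(p1,#,R)
state=p1 head=-1 tape=__#[0]0###101   (p1,0)→(p2,0,R)
state=p2 head=0 tape=__#0[0]###101   (p2,0)→(p0,1,L)
state=p0 head=-1 tape=__#[0]1###101   (p0,0)→(p2,#,L)
state=p2 head=-2 tape=__[#]#1###101   (p2,#)→(p2,0,L)
state=p2 head=-3 tape=_[_]0#1###101   (p2,_)→(p1,#,R)
state=p1 head=-2 tape=_#[0]#1###101   (p1,0)→(p2,0,R)
state=p2 head=-1 tape=_#0[#]1###101   (p2,#)→(p2,0,L)
state=p2 head=-2 tape=_#[0]01###101   (p2,0)→(p0,1,L)
state=p0 head=-3 tape=_[#]101###101   (p0,#)→(p2,#,L)
state=p2 head=-4 tape=[_]#101###101   (p2,_)→(p1,#,R)
state=p1 head=-3 tape=#[#]101###101   (p1,#)→(p0,#,R)
state=p0 head=-2 tape=##[1]01###101   (p0,1)→(p1,_,R)
state=p1 head=-1 tape=##_[0]1###101   (p1,0)→(p2,0,R)
state=p2 head=0 tape=##_0[1]###101   (p2,1)→(p1,#,R)
state=p1 head=1 tape=##_0#[#]##101   (p1,#)→(p0,#,R)
state=p0 head=2 tape=##_0##[#]#101   (p0,#)→(p2,#,L)
state=p2 head=1 tape=##_0#[#]##101   (p2,#)→(p2,0,L)
state=p2 head=0 tape=##_0[#]0##101   (p2,#)→(p2,0,L)
state=p2 head=-1 tape=##_[0]00##101
After 25 steps: state p2, head at -1, tape ##_000##101.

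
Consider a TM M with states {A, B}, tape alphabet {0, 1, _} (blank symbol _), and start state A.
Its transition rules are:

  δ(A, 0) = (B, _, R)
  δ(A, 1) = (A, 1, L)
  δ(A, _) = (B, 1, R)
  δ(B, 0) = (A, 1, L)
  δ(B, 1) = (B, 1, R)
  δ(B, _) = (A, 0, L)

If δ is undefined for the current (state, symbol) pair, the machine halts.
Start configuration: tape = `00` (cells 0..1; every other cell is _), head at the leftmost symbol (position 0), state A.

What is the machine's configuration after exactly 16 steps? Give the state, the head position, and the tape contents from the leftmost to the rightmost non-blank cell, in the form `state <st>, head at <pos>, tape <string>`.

A | __[0]0_   read 0 → write _, move R, go to B
B | ___[0]_   read 0 → write 1, move L, go to A
A | __[_]1_   read _ → write 1, move R, go to B
B | __1[1]_   read 1 → write 1, move R, go to B
B | __11[_]   read _ → write 0, move L, go to A
A | __1[1]0   read 1 → write 1, move L, go to A
A | __[1]10   read 1 → write 1, move L, go to A
A | _[_]110   read _ → write 1, move R, go to B
B | _1[1]10   read 1 → write 1, move R, go to B
B | _11[1]0   read 1 → write 1, move R, go to B
B | _111[0]   read 0 → write 1, move L, go to A
A | _11[1]1   read 1 → write 1, move L, go to A
A | _1[1]11   read 1 → write 1, move L, go to A
A | _[1]111   read 1 → write 1, move L, go to A
A | [_]1111   read _ → write 1, move R, go to B
B | 1[1]111   read 1 → write 1, move R, go to B
B | 11[1]11
After 16 steps: state B, head at 0, tape 11111.

state B, head at 0, tape 11111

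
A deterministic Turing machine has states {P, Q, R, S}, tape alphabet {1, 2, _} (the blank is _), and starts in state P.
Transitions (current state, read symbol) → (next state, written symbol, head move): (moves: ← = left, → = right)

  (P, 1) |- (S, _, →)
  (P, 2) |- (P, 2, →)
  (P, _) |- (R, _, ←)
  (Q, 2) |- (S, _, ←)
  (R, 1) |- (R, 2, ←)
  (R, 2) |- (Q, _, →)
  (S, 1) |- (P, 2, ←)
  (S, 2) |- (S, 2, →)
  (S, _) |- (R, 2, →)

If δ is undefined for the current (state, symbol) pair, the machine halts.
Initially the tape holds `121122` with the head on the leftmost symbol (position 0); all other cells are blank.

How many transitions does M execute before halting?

9

state=P head=0 tape=[1]21122__   (P,1)→(S,_,→)
state=S head=1 tape=_[2]1122__   (S,2)→(S,2,→)
state=S head=2 tape=_2[1]122__   (S,1)→(P,2,←)
state=P head=1 tape=_[2]2122__   (P,2)→(P,2,→)
state=P head=2 tape=_2[2]122__   (P,2)→(P,2,→)
state=P head=3 tape=_22[1]22__   (P,1)→(S,_,→)
state=S head=4 tape=_22_[2]2__   (S,2)→(S,2,→)
state=S head=5 tape=_22_2[2]__   (S,2)→(S,2,→)
state=S head=6 tape=_22_22[_]_   (S,_)→(R,2,→)
state=R head=7 tape=_22_222[_]
M halts after 9 transitions.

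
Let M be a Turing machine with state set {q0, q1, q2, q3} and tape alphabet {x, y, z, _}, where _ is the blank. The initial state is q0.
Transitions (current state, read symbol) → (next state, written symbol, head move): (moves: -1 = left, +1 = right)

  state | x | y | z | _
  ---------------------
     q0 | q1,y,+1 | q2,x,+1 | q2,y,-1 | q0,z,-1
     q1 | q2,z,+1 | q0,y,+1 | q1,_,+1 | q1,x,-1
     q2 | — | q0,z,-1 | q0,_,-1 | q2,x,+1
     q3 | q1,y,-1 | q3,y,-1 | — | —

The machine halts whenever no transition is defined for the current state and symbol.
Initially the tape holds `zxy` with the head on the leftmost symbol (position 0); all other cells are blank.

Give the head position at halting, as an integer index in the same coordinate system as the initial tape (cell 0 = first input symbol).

3

state=q0 head=0 tape=_[z]xy_   (q0,z)→(q2,y,-1)
state=q2 head=-1 tape=[_]yxy_   (q2,_)→(q2,x,+1)
state=q2 head=0 tape=x[y]xy_   (q2,y)→(q0,z,-1)
state=q0 head=-1 tape=[x]zxy_   (q0,x)→(q1,y,+1)
state=q1 head=0 tape=y[z]xy_   (q1,z)→(q1,_,+1)
state=q1 head=1 tape=y_[x]y_   (q1,x)→(q2,z,+1)
state=q2 head=2 tape=y_z[y]_   (q2,y)→(q0,z,-1)
state=q0 head=1 tape=y_[z]z_   (q0,z)→(q2,y,-1)
state=q2 head=0 tape=y[_]yz_   (q2,_)→(q2,x,+1)
state=q2 head=1 tape=yx[y]z_   (q2,y)→(q0,z,-1)
state=q0 head=0 tape=y[x]zz_   (q0,x)→(q1,y,+1)
state=q1 head=1 tape=yy[z]z_   (q1,z)→(q1,_,+1)
state=q1 head=2 tape=yy_[z]_   (q1,z)→(q1,_,+1)
state=q1 head=3 tape=yy__[_]   (q1,_)→(q1,x,-1)
state=q1 head=2 tape=yy_[_]x   (q1,_)→(q1,x,-1)
state=q1 head=1 tape=yy[_]xx   (q1,_)→(q1,x,-1)
state=q1 head=0 tape=y[y]xxx   (q1,y)→(q0,y,+1)
state=q0 head=1 tape=yy[x]xx   (q0,x)→(q1,y,+1)
state=q1 head=2 tape=yyy[x]x   (q1,x)→(q2,z,+1)
state=q2 head=3 tape=yyyz[x]
At halt the head is at cell 3.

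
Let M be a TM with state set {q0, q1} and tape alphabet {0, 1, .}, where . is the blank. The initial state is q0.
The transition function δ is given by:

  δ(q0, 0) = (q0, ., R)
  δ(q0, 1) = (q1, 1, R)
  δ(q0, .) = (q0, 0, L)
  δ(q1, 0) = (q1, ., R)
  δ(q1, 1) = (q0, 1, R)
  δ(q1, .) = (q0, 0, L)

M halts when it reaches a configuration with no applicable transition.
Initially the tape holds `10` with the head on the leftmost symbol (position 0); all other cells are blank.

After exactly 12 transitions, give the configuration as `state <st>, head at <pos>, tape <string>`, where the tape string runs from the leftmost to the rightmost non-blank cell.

state q1, head at 2, tape 1.00

state=q0 head=0 tape=[1]0..   (q0,1)→(q1,1,R)
state=q1 head=1 tape=1[0]..   (q1,0)→(q1,.,R)
state=q1 head=2 tape=1.[.].   (q1,.)→(q0,0,L)
state=q0 head=1 tape=1[.]0.   (q0,.)→(q0,0,L)
state=q0 head=0 tape=[1]00.   (q0,1)→(q1,1,R)
state=q1 head=1 tape=1[0]0.   (q1,0)→(q1,.,R)
state=q1 head=2 tape=1.[0].   (q1,0)→(q1,.,R)
state=q1 head=3 tape=1..[.]   (q1,.)→(q0,0,L)
state=q0 head=2 tape=1.[.]0   (q0,.)→(q0,0,L)
state=q0 head=1 tape=1[.]00   (q0,.)→(q0,0,L)
state=q0 head=0 tape=[1]000   (q0,1)→(q1,1,R)
state=q1 head=1 tape=1[0]00   (q1,0)→(q1,.,R)
state=q1 head=2 tape=1.[0]0
After 12 steps: state q1, head at 2, tape 1.00.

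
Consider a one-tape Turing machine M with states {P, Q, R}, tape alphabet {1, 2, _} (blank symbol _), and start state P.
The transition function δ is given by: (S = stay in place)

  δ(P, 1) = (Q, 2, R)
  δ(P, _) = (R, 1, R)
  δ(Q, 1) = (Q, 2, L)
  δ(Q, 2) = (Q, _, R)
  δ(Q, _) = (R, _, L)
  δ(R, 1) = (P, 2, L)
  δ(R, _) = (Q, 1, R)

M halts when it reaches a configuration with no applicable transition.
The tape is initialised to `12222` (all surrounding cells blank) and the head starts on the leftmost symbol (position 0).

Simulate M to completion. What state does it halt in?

state=P head=0 tape=[1]2222_   (P,1)→(Q,2,R)
state=Q head=1 tape=2[2]222_   (Q,2)→(Q,_,R)
state=Q head=2 tape=2_[2]22_   (Q,2)→(Q,_,R)
state=Q head=3 tape=2__[2]2_   (Q,2)→(Q,_,R)
state=Q head=4 tape=2___[2]_   (Q,2)→(Q,_,R)
state=Q head=5 tape=2____[_]   (Q,_)→(R,_,L)
state=R head=4 tape=2___[_]_   (R,_)→(Q,1,R)
state=Q head=5 tape=2___1[_]   (Q,_)→(R,_,L)
state=R head=4 tape=2___[1]_   (R,1)→(P,2,L)
state=P head=3 tape=2__[_]2_   (P,_)→(R,1,R)
state=R head=4 tape=2__1[2]_
No transition is defined for (R, 2); M halts in state R.

R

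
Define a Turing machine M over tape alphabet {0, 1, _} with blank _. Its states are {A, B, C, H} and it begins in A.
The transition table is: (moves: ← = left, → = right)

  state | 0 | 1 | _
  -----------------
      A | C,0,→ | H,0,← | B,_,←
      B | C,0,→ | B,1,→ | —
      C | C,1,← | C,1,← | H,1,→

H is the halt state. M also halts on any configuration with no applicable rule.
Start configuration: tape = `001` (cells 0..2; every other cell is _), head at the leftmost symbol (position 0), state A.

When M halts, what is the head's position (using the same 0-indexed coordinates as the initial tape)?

state=A head=0 tape=_[0]01   (A,0)→(C,0,→)
state=C head=1 tape=_0[0]1   (C,0)→(C,1,←)
state=C head=0 tape=_[0]11   (C,0)→(C,1,←)
state=C head=-1 tape=[_]111   (C,_)→(H,1,→)
state=H head=0 tape=1[1]11
At halt the head is at cell 0.

0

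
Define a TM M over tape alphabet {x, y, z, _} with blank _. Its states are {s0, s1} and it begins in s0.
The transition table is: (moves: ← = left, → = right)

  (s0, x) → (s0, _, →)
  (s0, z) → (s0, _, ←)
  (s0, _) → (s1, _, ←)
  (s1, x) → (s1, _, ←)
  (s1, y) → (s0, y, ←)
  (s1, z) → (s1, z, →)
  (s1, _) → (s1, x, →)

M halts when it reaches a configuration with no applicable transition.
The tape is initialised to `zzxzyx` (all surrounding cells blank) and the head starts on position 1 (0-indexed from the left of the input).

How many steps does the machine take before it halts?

s0 | ___z[z]xzyx   read z → write _, move ←, go to s0
s0 | ___[z]_xzyx   read z → write _, move ←, go to s0
s0 | __[_]__xzyx   read _ → write _, move ←, go to s1
s1 | _[_]___xzyx   read _ → write x, move →, go to s1
s1 | _x[_]__xzyx   read _ → write x, move →, go to s1
s1 | _xx[_]_xzyx   read _ → write x, move →, go to s1
s1 | _xxx[_]xzyx   read _ → write x, move →, go to s1
s1 | _xxxx[x]zyx   read x → write _, move ←, go to s1
s1 | _xxx[x]_zyx   read x → write _, move ←, go to s1
s1 | _xx[x]__zyx   read x → write _, move ←, go to s1
s1 | _x[x]___zyx   read x → write _, move ←, go to s1
s1 | _[x]____zyx   read x → write _, move ←, go to s1
s1 | [_]_____zyx   read _ → write x, move →, go to s1
s1 | x[_]____zyx   read _ → write x, move →, go to s1
s1 | xx[_]___zyx   read _ → write x, move →, go to s1
s1 | xxx[_]__zyx   read _ → write x, move →, go to s1
s1 | xxxx[_]_zyx   read _ → write x, move →, go to s1
s1 | xxxxx[_]zyx   read _ → write x, move →, go to s1
s1 | xxxxxx[z]yx   read z → write z, move →, go to s1
s1 | xxxxxxz[y]x   read y → write y, move ←, go to s0
s0 | xxxxxx[z]yx   read z → write _, move ←, go to s0
s0 | xxxxx[x]_yx   read x → write _, move →, go to s0
s0 | xxxxx_[_]yx   read _ → write _, move ←, go to s1
s1 | xxxxx[_]_yx   read _ → write x, move →, go to s1
s1 | xxxxxx[_]yx   read _ → write x, move →, go to s1
s1 | xxxxxxx[y]x   read y → write y, move ←, go to s0
s0 | xxxxxx[x]yx   read x → write _, move →, go to s0
s0 | xxxxxx_[y]x
M halts after 27 transitions.

27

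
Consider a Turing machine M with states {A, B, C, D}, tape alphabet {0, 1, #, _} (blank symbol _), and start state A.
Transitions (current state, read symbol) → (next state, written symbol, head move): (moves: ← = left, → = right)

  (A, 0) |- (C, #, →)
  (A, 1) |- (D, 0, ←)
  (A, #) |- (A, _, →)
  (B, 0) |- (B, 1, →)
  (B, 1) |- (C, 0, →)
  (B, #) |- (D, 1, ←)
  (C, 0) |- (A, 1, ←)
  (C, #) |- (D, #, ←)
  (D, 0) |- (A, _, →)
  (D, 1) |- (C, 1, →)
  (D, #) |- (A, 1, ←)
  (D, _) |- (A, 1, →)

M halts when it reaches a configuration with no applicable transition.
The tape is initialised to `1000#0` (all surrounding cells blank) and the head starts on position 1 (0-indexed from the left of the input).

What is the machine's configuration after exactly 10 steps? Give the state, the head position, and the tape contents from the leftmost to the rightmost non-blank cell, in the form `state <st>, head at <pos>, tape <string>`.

state=A head=1 tape=1[0]00#0   (A,0)→(C,#,→)
state=C head=2 tape=1#[0]0#0   (C,0)→(A,1,←)
state=A head=1 tape=1[#]10#0   (A,#)→(A,_,→)
state=A head=2 tape=1_[1]0#0   (A,1)→(D,0,←)
state=D head=1 tape=1[_]00#0   (D,_)→(A,1,→)
state=A head=2 tape=11[0]0#0   (A,0)→(C,#,→)
state=C head=3 tape=11#[0]#0   (C,0)→(A,1,←)
state=A head=2 tape=11[#]1#0   (A,#)→(A,_,→)
state=A head=3 tape=11_[1]#0   (A,1)→(D,0,←)
state=D head=2 tape=11[_]0#0   (D,_)→(A,1,→)
state=A head=3 tape=111[0]#0
After 10 steps: state A, head at 3, tape 1110#0.

state A, head at 3, tape 1110#0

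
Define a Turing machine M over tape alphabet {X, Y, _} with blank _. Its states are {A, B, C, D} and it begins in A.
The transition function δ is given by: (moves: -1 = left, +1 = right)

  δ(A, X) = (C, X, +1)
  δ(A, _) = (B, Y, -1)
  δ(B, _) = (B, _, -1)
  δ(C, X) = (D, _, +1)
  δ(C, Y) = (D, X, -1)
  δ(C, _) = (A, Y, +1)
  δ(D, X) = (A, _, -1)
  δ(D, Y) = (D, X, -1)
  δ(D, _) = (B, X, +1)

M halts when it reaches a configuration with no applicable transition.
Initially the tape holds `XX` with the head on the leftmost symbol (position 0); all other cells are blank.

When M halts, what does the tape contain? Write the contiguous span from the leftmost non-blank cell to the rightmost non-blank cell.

state=A head=0 tape=[X]X__   (A,X)→(C,X,+1)
state=C head=1 tape=X[X]__   (C,X)→(D,_,+1)
state=D head=2 tape=X_[_]_   (D,_)→(B,X,+1)
state=B head=3 tape=X_X[_]   (B,_)→(B,_,-1)
state=B head=2 tape=X_[X]_
The non-blank tape span at halt is X_X.

X_X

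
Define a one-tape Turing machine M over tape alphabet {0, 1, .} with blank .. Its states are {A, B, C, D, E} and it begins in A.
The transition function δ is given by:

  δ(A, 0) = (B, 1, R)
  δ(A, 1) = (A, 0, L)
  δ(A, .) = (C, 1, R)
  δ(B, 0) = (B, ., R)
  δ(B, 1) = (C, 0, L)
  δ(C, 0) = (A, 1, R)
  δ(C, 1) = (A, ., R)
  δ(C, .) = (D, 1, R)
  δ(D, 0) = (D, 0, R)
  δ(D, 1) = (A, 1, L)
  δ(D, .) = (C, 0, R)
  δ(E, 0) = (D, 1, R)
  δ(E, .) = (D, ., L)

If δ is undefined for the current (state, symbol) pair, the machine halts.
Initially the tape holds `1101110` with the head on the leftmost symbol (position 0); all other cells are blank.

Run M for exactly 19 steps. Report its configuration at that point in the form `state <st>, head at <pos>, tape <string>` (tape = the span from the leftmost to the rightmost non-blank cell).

state B, head at 5, tape 111.1.110

state=A head=0 tape=..[1]101110   (A,1)→(A,0,L)
state=A head=-1 tape=.[.]0101110   (A,.)→(C,1,R)
state=C head=0 tape=.1[0]101110   (C,0)→(A,1,R)
state=A head=1 tape=.11[1]01110   (A,1)→(A,0,L)
state=A head=0 tape=.1[1]001110   (A,1)→(A,0,L)
state=A head=-1 tape=.[1]0001110   (A,1)→(A,0,L)
state=A head=-2 tape=[.]00001110   (A,.)→(C,1,R)
state=C head=-1 tape=1[0]0001110   (C,0)→(A,1,R)
state=A head=0 tape=11[0]001110   (A,0)→(B,1,R)
state=B head=1 tape=111[0]01110   (B,0)→(B,.,R)
state=B head=2 tape=111.[0]1110   (B,0)→(B,.,R)
state=B head=3 tape=111..[1]110   (B,1)→(C,0,L)
state=C head=2 tape=111.[.]0110   (C,.)→(D,1,R)
state=D head=3 tape=111.1[0]110   (D,0)→(D,0,R)
state=D head=4 tape=111.10[1]10   (D,1)→(A,1,L)
state=A head=3 tape=111.1[0]110   (A,0)→(B,1,R)
state=B head=4 tape=111.11[1]10   (B,1)→(C,0,L)
state=C head=3 tape=111.1[1]010   (C,1)→(A,.,R)
state=A head=4 tape=111.1.[0]10   (A,0)→(B,1,R)
state=B head=5 tape=111.1.1[1]0
After 19 steps: state B, head at 5, tape 111.1.110.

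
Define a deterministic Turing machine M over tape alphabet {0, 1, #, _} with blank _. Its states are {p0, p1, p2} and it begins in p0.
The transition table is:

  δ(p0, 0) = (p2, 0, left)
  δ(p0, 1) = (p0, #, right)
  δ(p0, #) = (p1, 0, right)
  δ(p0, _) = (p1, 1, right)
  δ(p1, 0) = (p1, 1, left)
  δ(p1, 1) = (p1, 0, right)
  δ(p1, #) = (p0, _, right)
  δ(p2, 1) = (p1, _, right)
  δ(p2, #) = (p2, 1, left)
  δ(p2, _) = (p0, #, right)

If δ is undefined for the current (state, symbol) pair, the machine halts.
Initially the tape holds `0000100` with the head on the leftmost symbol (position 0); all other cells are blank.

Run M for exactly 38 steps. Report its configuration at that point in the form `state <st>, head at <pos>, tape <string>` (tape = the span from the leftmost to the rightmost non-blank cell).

p0 | ______[0]000100   read 0 → write 0, move left, go to p2
p2 | _____[_]0000100   read _ → write #, move right, go to p0
p0 | _____#[0]000100   read 0 → write 0, move left, go to p2
p2 | _____[#]0000100   read # → write 1, move left, go to p2
p2 | ____[_]10000100   read _ → write #, move right, go to p0
p0 | ____#[1]0000100   read 1 → write #, move right, go to p0
p0 | ____##[0]000100   read 0 → write 0, move left, go to p2
p2 | ____#[#]0000100   read # → write 1, move left, go to p2
p2 | ____[#]10000100   read # → write 1, move left, go to p2
p2 | ___[_]110000100   read _ → write #, move right, go to p0
p0 | ___#[1]10000100   read 1 → write #, move right, go to p0
p0 | ___##[1]0000100   read 1 → write #, move right, go to p0
p0 | ___###[0]000100   read 0 → write 0, move left, go to p2
p2 | ___##[#]0000100   read # → write 1, move left, go to p2
p2 | ___#[#]10000100   read # → write 1, move left, go to p2
p2 | ___[#]110000100   read # → write 1, move left, go to p2
p2 | __[_]1110000100   read _ → write #, move right, go to p0
p0 | __#[1]110000100   read 1 → write #, move right, go to p0
p0 | __##[1]10000100   read 1 → write #, move right, go to p0
p0 | __###[1]0000100   read 1 → write #, move right, go to p0
p0 | __####[0]000100   read 0 → write 0, move left, go to p2
p2 | __###[#]0000100   read # → write 1, move left, go to p2
p2 | __##[#]10000100   read # → write 1, move left, go to p2
p2 | __#[#]110000100   read # → write 1, move left, go to p2
p2 | __[#]1110000100   read # → write 1, move left, go to p2
p2 | _[_]11110000100   read _ → write #, move right, go to p0
p0 | _#[1]1110000100   read 1 → write #, move right, go to p0
p0 | _##[1]110000100   read 1 → write #, move right, go to p0
p0 | _###[1]10000100   read 1 → write #, move right, go to p0
p0 | _####[1]0000100   read 1 → write #, move right, go to p0
p0 | _#####[0]000100   read 0 → write 0, move left, go to p2
p2 | _####[#]0000100   read # → write 1, move left, go to p2
p2 | _###[#]10000100   read # → write 1, move left, go to p2
p2 | _##[#]110000100   read # → write 1, move left, go to p2
p2 | _#[#]1110000100   read # → write 1, move left, go to p2
p2 | _[#]11110000100   read # → write 1, move left, go to p2
p2 | [_]111110000100   read _ → write #, move right, go to p0
p0 | #[1]11110000100   read 1 → write #, move right, go to p0
p0 | ##[1]1110000100
After 38 steps: state p0, head at -4, tape ##11110000100.

state p0, head at -4, tape ##11110000100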